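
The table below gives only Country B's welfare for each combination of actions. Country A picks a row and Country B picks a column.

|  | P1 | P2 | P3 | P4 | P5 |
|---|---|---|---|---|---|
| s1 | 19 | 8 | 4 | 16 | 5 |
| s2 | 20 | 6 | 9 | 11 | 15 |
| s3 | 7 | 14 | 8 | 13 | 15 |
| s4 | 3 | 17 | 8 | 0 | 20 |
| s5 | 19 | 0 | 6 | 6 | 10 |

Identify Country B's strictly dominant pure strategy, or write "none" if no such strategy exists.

P1 fails to dominate P2 at s3 (7<14).
P2 fails to dominate P1 at s1 (8<19).
P3 fails to dominate P1 at s1 (4<19).
P4 fails to dominate P1 at s1 (16<19).
P5 fails to dominate P1 at s1 (5<19).
No single strategy dominates all the others.

none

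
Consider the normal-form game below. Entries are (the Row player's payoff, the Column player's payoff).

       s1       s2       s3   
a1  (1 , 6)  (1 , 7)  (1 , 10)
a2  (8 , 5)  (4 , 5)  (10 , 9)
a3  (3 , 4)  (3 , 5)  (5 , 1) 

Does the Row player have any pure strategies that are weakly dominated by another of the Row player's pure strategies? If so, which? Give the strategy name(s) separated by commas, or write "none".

a2 weakly dominates a1 — s1: 8>1, s2: 4>1, s3: 10>1.
a2: no other strategy beats it everywhere (a1 at s1 (8>1); a3 at s1 (8>3)).
a3 is weakly dominated by a2 (s1: 8>3, s2: 4>3, s3: 10>5).

a1, a3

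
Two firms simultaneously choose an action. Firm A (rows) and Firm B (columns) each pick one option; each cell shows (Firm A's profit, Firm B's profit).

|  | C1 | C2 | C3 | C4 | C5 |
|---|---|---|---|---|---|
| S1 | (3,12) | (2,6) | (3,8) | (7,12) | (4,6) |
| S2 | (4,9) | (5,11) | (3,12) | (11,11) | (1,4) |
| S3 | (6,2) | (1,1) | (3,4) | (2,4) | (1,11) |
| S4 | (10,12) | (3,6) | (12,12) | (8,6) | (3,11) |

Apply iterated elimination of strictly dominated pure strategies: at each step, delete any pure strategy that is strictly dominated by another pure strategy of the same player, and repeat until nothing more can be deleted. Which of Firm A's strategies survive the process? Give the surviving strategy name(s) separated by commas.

For Firm A, S4 strictly dominates S3 on the remaining columns (C1: 10>6, C2: 3>1, C3: 12>3, C4: 8>2, C5: 3>1); eliminate S3.
For Firm B, C3 strictly dominates C2 on the remaining rows (S1: 8>6, S2: 12>11, S4: 12>6); eliminate C2.
For Firm B, C1 strictly dominates C5 on the remaining rows (S1: 12>6, S2: 9>4, S4: 12>11); eliminate C5.
Row S1 is eliminated: S4 beats it against every remaining column (C1: 10>3, C3: 12>3, C4: 8>7).
Firm B's strategy C4 is strictly dominated by C3 (S2: 12>11, S4: 12>6) and is removed.
Row S2 is eliminated: S4 beats it against every remaining column (C1: 10>4, C3: 12>3).
Among the remaining strategies, none is strictly dominated by another pure strategy of the same player, so the elimination stops.
Surviving strategies — Firm A: {S4}; Firm B: {C1, C3}.

S4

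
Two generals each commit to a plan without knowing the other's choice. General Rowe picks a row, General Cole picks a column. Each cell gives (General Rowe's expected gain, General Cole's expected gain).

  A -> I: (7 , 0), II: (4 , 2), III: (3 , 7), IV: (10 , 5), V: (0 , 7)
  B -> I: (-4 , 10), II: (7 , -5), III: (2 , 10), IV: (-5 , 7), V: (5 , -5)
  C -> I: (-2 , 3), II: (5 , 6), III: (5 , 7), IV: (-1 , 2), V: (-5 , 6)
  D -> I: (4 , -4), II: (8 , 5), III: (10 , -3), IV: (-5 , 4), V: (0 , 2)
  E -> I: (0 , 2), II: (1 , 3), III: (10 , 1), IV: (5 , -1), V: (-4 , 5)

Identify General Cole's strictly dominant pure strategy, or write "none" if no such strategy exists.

I fails to dominate II at A (0<2).
II fails to dominate I at B (-5<10).
III fails to dominate I at B (10=10).
IV fails to dominate I at B (7<10).
V fails to dominate I at B (-5<10).
No single strategy dominates all the others.

none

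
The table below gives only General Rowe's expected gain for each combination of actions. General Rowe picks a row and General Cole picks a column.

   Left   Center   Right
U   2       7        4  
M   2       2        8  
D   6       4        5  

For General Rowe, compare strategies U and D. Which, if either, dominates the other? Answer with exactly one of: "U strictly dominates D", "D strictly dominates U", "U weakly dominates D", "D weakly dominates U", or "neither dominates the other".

neither dominates the other

U's payoffs vs D's, by General Cole's action — Left: 2<6, Center: 7>4, Right: 4<5.
U does better at Center but worse at Left, Right; neither strategy dominates the other.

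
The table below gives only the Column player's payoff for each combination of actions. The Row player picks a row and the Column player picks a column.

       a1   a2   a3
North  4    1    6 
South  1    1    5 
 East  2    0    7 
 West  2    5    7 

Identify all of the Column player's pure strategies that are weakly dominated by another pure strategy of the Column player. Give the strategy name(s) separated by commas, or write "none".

a1, a2

a3 weakly dominates a1 — North: 6>4, South: 5>1, East: 7>2, West: 7>2.
a3 weakly dominates a2 — North: 6>1, South: 5>1, East: 7>0, West: 7>5.
a3 is not dominated — it holds its own against a1 at North (6>4); a2 at North (6>1).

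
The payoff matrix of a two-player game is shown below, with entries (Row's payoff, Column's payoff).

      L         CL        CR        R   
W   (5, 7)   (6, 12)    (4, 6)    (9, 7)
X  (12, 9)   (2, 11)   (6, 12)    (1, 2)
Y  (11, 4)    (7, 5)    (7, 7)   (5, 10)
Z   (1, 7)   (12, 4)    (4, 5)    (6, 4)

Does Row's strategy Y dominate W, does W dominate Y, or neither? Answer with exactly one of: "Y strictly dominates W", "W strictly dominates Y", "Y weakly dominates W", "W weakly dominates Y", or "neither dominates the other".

Y's payoffs vs W's, by Column's action — L: 11>5, CL: 7>6, CR: 7>4, R: 5<9.
Y does better at L, CL, CR but worse at R; neither strategy dominates the other.

neither dominates the other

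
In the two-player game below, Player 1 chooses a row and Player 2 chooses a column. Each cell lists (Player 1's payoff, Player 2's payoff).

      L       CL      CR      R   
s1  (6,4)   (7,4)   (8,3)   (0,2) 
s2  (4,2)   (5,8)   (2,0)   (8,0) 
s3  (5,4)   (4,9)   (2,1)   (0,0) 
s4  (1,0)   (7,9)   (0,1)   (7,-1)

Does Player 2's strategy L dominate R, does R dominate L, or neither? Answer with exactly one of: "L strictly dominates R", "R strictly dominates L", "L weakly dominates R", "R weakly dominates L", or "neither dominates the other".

L strictly dominates R

Compare L to R across each choice by Player 1: s1: 4>2, s2: 2>0, s3: 4>0, s4: 0>-1.
L gives a strictly higher payoff against each choice by Player 1, so L strictly dominates R.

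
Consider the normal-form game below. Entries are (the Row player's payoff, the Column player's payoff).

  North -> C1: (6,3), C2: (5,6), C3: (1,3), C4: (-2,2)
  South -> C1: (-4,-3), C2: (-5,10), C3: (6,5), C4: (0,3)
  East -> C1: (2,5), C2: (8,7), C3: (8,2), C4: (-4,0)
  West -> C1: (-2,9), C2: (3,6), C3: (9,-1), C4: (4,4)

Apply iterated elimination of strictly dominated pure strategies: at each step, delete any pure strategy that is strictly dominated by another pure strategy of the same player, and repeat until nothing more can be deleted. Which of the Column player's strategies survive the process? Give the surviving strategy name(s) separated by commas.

C2

For the Row player, West strictly dominates South on the remaining columns (C1: -2>-4, C2: 3>-5, C3: 9>6, C4: 4>0); eliminate South.
Column C3 is eliminated: C2 beats it against every remaining row (North: 6>3, East: 7>2, West: 6>-1).
For the Column player, C1 strictly dominates C4 on the remaining rows (North: 3>2, East: 5>0, West: 9>4); eliminate C4.
Row West is eliminated: North beats it against every remaining column (C1: 6>-2, C2: 5>3).
For the Column player, C2 strictly dominates C1 on the remaining rows (North: 6>3, East: 7>5); eliminate C1.
For the Row player, East strictly dominates North on the remaining columns (C2: 8>5); eliminate North.
Among the remaining strategies, none is strictly dominated by another pure strategy of the same player, so the elimination stops.
Surviving strategies — the Row player: {East}; the Column player: {C2}.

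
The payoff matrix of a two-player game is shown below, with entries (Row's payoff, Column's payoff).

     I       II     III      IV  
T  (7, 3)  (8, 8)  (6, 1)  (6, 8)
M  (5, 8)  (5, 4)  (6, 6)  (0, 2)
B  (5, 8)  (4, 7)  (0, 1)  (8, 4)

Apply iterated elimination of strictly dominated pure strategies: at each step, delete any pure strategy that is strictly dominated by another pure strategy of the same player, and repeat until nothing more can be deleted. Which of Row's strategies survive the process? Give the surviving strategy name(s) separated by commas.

Column's strategy III is strictly dominated by I (T: 3>1, M: 8>6, B: 8>1) and is removed.
Row M is eliminated: T beats it against every remaining column (I: 7>5, II: 8>5, IV: 6>0).
Among the remaining strategies, none is strictly dominated by another pure strategy of the same player, so the elimination stops.
Surviving strategies — Row: {T, B}; Column: {I, II, IV}.

T, B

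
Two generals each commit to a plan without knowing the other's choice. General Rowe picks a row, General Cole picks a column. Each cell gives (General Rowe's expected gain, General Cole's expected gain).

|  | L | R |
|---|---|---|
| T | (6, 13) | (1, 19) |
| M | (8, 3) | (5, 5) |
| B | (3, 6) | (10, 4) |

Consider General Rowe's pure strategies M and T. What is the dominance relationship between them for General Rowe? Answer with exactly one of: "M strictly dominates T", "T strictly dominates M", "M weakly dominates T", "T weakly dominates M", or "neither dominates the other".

M's payoffs vs T's, by General Cole's action — L: 8>6, R: 5>1.
M gives a strictly higher payoff against each opponent action, so M strictly dominates T.

M strictly dominates T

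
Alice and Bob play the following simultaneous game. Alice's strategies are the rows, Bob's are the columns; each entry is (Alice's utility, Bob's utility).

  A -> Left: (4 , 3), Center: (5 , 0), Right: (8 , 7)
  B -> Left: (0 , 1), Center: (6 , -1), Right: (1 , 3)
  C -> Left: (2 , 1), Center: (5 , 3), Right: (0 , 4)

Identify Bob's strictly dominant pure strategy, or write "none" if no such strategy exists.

Right

Right vs Left: A: 7>3, B: 3>1, C: 4>1.
Right vs Center: A: 7>0, B: 3>-1, C: 4>3.
Right strictly beats every other strategy against every opponent action, so it is strictly dominant.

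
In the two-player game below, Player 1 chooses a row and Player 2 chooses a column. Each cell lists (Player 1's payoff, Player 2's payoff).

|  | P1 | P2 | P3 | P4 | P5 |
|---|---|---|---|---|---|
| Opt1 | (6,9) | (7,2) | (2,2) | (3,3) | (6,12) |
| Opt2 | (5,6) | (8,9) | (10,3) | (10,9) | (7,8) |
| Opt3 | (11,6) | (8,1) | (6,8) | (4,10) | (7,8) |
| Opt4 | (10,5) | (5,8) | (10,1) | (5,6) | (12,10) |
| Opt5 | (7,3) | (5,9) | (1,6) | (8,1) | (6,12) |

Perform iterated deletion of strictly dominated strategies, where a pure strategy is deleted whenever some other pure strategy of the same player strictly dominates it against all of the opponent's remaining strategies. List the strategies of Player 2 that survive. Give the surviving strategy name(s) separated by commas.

P2, P4, P5

Player 1's strategy Opt1 is strictly dominated by Opt3 (P1: 11>6, P2: 8>7, P3: 6>2, P4: 4>3, P5: 7>6) and is removed.
Player 2's strategy P1 is strictly dominated by P5 (Opt2: 8>6, Opt3: 8>6, Opt4: 10>5, Opt5: 12>3) and is removed.
Player 1's strategy Opt5 is strictly dominated by Opt2 (P2: 8>5, P3: 10>1, P4: 10>8, P5: 7>6) and is removed.
Player 2's strategy P3 is strictly dominated by P4 (Opt2: 9>3, Opt3: 10>8, Opt4: 6>1) and is removed.
Among the remaining strategies, none is strictly dominated by another pure strategy of the same player, so the elimination stops.
Surviving strategies — Player 1: {Opt2, Opt3, Opt4}; Player 2: {P2, P4, P5}.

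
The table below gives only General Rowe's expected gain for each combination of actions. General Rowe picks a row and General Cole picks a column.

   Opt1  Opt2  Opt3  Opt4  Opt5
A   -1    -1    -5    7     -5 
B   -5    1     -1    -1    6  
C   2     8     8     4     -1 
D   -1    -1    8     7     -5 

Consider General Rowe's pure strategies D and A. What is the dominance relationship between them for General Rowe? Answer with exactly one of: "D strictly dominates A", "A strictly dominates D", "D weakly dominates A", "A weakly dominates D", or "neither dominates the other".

D's payoffs vs A's, by General Cole's action — Opt1: -1=-1, Opt2: -1=-1, Opt3: 8>-5, Opt4: 7=7, Opt5: -5=-5.
D is at least as good everywhere and strictly better somewhere (tied only at Opt1, Opt2, Opt4, Opt5), so D weakly but not strictly dominates A.

D weakly dominates A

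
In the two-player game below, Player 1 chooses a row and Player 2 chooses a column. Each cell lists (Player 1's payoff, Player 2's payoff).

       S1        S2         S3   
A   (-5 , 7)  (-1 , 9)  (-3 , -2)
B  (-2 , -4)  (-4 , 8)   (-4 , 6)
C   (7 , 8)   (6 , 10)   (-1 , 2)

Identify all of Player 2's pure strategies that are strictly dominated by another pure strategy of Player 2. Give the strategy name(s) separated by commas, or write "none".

S1, S3

S1 is strictly dominated by S2 (A: 9>7, B: 8>-4, C: 10>8).
S2: no other strategy beats it everywhere (S1 at A (9>7); S3 at A (9>-2)).
S2 strictly dominates S3 — A: 9>-2, B: 8>6, C: 10>2.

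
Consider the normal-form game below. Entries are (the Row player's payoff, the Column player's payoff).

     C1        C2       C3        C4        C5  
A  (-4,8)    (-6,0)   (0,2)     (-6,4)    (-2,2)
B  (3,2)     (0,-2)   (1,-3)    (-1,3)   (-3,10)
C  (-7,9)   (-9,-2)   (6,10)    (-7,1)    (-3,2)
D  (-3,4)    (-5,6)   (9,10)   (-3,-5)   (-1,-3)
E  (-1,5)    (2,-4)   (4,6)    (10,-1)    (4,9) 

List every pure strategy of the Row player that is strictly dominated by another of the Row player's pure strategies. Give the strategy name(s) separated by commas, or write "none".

D strictly dominates A — C1: -3>-4, C2: -5>-6, C3: 9>0, C4: -3>-6, C5: -1>-2.
B is not dominated — it holds its own against A at C1 (3>-4); C at C1 (3>-7); D at C1 (3>-3); E at C1 (3>-1).
C is strictly dominated by D (C1: -3>-7, C2: -5>-9, C3: 9>6, C4: -3>-7, C5: -1>-3).
D is not dominated — it holds its own against A at C1 (-3>-4); B at C3 (9>1); C at C1 (-3>-7); E at C3 (9>4).
Nothing dominates E: A at C1 (-1>-4); B at C2 (2>0); C at C1 (-1>-7); D at C1 (-1>-3).

A, C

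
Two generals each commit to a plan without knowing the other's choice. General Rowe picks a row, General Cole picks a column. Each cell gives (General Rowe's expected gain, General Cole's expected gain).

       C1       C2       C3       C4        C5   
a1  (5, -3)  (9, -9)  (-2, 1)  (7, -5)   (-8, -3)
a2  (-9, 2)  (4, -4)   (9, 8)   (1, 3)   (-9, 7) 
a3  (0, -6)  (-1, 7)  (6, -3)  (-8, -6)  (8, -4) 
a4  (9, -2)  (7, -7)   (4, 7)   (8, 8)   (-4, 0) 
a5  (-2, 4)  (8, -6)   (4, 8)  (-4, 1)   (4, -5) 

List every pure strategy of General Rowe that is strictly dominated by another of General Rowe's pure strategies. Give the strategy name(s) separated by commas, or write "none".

a1 is not dominated — it holds its own against a2 at C1 (5>-9); a3 at C1 (5>0); a4 at C2 (9>7); a5 at C1 (5>-2).
Nothing dominates a2: a1 at C3 (9>-2); a3 at C2 (4>-1); a4 at C3 (9>4); a5 at C3 (9>4).
a3: no other strategy beats it everywhere (a1 at C3 (6>-2); a2 at C1 (0>-9); a4 at C3 (6>4); a5 at C1 (0>-2)).
Nothing dominates a4: a1 at C1 (9>5); a2 at C1 (9>-9); a3 at C1 (9>0); a5 at C1 (9>-2).
a5: no other strategy beats it everywhere (a1 at C3 (4>-2); a2 at C1 (-2>-9); a3 at C2 (8>-1); a4 at C2 (8>7)).

none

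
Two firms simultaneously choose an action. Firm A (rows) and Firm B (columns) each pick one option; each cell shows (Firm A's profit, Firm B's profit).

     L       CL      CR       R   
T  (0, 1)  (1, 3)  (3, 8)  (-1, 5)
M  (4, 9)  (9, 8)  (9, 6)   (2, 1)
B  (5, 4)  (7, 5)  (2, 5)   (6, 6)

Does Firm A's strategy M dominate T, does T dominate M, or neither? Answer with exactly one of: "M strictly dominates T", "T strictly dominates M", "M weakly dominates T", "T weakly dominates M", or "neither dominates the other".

M strictly dominates T

Compare M to T across every action of Firm B: L: 4>0, CL: 9>1, CR: 9>3, R: 2>-1.
M gives a strictly higher payoff against every action of Firm B, so M strictly dominates T.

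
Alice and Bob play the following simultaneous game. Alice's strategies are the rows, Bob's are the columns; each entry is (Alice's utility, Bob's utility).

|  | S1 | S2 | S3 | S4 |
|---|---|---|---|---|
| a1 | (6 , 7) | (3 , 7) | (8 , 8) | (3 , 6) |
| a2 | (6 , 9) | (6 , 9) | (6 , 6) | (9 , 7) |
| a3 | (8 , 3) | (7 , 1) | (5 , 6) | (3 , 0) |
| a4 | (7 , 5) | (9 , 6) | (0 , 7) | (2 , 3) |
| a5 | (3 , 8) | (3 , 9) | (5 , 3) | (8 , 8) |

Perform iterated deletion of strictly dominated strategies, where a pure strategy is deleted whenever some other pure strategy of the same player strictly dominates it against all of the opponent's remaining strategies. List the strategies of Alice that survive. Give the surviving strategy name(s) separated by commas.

a1, a2, a3, a4

Alice's strategy a5 is strictly dominated by a2 (S1: 6>3, S2: 6>3, S3: 6>5, S4: 9>8) and is removed.
For Bob, S1 strictly dominates S4 on the remaining rows (a1: 7>6, a2: 9>7, a3: 3>0, a4: 5>3); eliminate S4.
Among the remaining strategies, none is strictly dominated by another pure strategy of the same player, so the elimination stops.
Surviving strategies — Alice: {a1, a2, a3, a4}; Bob: {S1, S2, S3}.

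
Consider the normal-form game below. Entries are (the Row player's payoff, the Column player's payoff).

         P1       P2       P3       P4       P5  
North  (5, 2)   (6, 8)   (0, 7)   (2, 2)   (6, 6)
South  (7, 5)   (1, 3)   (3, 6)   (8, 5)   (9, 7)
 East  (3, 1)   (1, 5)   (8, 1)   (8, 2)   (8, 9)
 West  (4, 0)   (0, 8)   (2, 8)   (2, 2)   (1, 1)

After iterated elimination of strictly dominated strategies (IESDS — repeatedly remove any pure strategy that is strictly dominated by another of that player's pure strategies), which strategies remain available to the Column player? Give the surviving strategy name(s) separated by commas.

For the Row player, South strictly dominates West on the remaining columns (P1: 7>4, P2: 1>0, P3: 3>2, P4: 8>2, P5: 9>1); eliminate West.
For the Column player, P5 strictly dominates P1 on the remaining rows (North: 6>2, South: 7>5, East: 9>1); eliminate P1.
Column P4 is eliminated: P5 beats it against every remaining row (North: 6>2, South: 7>5, East: 9>2).
Among the remaining strategies, none is strictly dominated by another pure strategy of the same player, so the elimination stops.
Surviving strategies — the Row player: {North, South, East}; the Column player: {P2, P3, P5}.

P2, P3, P5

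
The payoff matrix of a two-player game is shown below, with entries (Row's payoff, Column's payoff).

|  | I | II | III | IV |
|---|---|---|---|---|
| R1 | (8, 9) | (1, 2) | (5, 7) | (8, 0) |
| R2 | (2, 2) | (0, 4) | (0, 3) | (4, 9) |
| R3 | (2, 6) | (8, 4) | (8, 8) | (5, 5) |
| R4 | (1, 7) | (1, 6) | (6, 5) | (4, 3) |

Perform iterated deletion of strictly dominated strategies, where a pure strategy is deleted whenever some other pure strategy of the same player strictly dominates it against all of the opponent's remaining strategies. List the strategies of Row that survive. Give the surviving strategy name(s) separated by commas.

R1, R3

Row's strategy R2 is strictly dominated by R1 (I: 8>2, II: 1>0, III: 5>0, IV: 8>4) and is removed.
For Row, R3 strictly dominates R4 on the remaining columns (I: 2>1, II: 8>1, III: 8>6, IV: 5>4); eliminate R4.
Column's strategy II is strictly dominated by I (R1: 9>2, R3: 6>4) and is removed.
For Column, I strictly dominates IV on the remaining rows (R1: 9>0, R3: 6>5); eliminate IV.
Among the remaining strategies, none is strictly dominated by another pure strategy of the same player, so the elimination stops.
Surviving strategies — Row: {R1, R3}; Column: {I, III}.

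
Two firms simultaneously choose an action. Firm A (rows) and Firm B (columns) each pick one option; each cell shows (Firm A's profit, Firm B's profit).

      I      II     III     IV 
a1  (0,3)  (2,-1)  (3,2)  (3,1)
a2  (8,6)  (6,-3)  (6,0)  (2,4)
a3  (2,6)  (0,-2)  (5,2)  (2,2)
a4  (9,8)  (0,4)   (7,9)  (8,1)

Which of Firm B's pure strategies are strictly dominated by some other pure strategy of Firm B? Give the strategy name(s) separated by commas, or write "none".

II, IV

Nothing dominates I: II at a1 (3>-1); III at a1 (3>2); IV at a1 (3>1).
II is strictly dominated by I (a1: 3>-1, a2: 6>-3, a3: 6>-2, a4: 8>4).
Nothing dominates III: I at a4 (9>8); II at a1 (2>-1); IV at a1 (2>1).
IV is strictly dominated by I (a1: 3>1, a2: 6>4, a3: 6>2, a4: 8>1).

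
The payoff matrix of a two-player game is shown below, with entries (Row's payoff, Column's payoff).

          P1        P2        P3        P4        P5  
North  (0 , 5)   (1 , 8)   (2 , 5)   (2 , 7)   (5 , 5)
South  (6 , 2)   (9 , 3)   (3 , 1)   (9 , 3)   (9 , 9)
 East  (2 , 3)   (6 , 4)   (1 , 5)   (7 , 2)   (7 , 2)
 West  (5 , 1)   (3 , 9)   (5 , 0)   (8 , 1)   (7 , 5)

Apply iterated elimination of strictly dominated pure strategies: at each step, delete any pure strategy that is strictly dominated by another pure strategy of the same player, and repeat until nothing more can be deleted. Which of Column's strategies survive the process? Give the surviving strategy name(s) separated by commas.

P5

For Row, South strictly dominates North on the remaining columns (P1: 6>0, P2: 9>1, P3: 3>2, P4: 9>2, P5: 9>5); eliminate North.
For Row, South strictly dominates East on the remaining columns (P1: 6>2, P2: 9>6, P3: 3>1, P4: 9>7, P5: 9>7); eliminate East.
Column P1 is eliminated: P2 beats it against every remaining row (South: 3>2, West: 9>1).
Column P3 is eliminated: P2 beats it against every remaining row (South: 3>1, West: 9>0).
Row's strategy West is strictly dominated by South (P2: 9>3, P4: 9>8, P5: 9>7) and is removed.
For Column, P5 strictly dominates P2 on the remaining rows (South: 9>3); eliminate P2.
Column P4 is eliminated: P5 beats it against every remaining row (South: 9>3).
Among the remaining strategies, none is strictly dominated by another pure strategy of the same player, so the elimination stops.
Surviving strategies — Row: {South}; Column: {P5}.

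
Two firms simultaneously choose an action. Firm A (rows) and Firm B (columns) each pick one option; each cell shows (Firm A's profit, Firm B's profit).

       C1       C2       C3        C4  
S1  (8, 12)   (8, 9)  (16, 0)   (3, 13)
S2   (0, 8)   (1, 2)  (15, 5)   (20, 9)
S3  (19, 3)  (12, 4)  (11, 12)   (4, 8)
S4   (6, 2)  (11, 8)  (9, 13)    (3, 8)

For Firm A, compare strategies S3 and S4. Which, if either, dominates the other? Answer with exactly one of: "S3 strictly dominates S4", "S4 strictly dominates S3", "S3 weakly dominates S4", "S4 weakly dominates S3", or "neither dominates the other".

S3's payoffs vs S4's, by Firm B's action — C1: 19>6, C2: 12>11, C3: 11>9, C4: 4>3.
Every comparison favours S3, so S3 strictly dominates S4.

S3 strictly dominates S4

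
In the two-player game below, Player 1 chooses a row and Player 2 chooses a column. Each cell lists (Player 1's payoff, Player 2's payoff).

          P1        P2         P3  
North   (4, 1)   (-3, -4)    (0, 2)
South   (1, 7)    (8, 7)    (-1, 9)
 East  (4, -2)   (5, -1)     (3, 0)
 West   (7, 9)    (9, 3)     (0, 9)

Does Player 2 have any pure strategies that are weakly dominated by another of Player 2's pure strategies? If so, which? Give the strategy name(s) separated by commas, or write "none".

P1, P2

P1: dominated, since P3 does at least as well everywhere (North: 2>1, South: 9>7, East: 0>-2, West: 9=9).
P2: dominated, since P3 does at least as well everywhere (North: 2>-4, South: 9>7, East: 0>-1, West: 9>3).
Nothing dominates P3: P1 at North (2>1); P2 at North (2>-4).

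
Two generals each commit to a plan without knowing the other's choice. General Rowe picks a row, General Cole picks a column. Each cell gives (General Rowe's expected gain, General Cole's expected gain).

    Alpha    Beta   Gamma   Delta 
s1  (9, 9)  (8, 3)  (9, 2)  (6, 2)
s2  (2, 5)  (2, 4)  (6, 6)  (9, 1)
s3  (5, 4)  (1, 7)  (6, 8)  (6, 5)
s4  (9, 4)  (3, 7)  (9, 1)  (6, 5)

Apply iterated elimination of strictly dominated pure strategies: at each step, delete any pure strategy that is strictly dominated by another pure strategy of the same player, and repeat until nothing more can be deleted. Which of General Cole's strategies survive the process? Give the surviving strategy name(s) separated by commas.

General Cole's strategy Delta is strictly dominated by Beta (s1: 3>2, s2: 4>1, s3: 7>5, s4: 7>5) and is removed.
Row s2 is eliminated: s1 beats it against every remaining column (Alpha: 9>2, Beta: 8>2, Gamma: 9>6).
General Rowe's strategy s3 is strictly dominated by s1 (Alpha: 9>5, Beta: 8>1, Gamma: 9>6) and is removed.
For General Cole, Alpha strictly dominates Gamma on the remaining rows (s1: 9>2, s4: 4>1); eliminate Gamma.
Among the remaining strategies, none is strictly dominated by another pure strategy of the same player, so the elimination stops.
Surviving strategies — General Rowe: {s1, s4}; General Cole: {Alpha, Beta}.

Alpha, Beta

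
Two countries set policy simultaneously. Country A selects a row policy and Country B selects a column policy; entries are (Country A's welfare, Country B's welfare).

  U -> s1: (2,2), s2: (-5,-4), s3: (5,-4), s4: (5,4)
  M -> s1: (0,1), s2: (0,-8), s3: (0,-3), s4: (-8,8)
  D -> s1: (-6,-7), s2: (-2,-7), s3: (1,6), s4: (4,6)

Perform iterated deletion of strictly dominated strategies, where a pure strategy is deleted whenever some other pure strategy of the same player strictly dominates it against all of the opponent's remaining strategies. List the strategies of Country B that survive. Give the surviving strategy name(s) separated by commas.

s4

Country B's strategy s1 is strictly dominated by s4 (U: 4>2, M: 8>1, D: 6>-7) and is removed.
For Country B, s4 strictly dominates s2 on the remaining rows (U: 4>-4, M: 8>-8, D: 6>-7); eliminate s2.
Row M is eliminated: U beats it against every remaining column (s3: 5>0, s4: 5>-8).
Country A's strategy D is strictly dominated by U (s3: 5>1, s4: 5>4) and is removed.
Column s3 is eliminated: s4 beats it against every remaining row (U: 4>-4).
Among the remaining strategies, none is strictly dominated by another pure strategy of the same player, so the elimination stops.
Surviving strategies — Country A: {U}; Country B: {s4}.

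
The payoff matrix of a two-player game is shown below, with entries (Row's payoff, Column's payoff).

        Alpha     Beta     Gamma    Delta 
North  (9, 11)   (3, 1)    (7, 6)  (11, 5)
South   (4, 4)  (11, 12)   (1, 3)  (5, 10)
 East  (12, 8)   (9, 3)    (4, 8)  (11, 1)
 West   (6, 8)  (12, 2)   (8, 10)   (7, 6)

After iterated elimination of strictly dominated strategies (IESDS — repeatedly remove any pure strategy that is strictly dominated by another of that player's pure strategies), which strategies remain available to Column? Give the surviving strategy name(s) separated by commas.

Alpha, Gamma

Row South is eliminated: West beats it against every remaining column (Alpha: 6>4, Beta: 12>11, Gamma: 8>1, Delta: 7>5).
Column Beta is eliminated: Alpha beats it against every remaining row (North: 11>1, East: 8>3, West: 8>2).
Column's strategy Delta is strictly dominated by Alpha (North: 11>5, East: 8>1, West: 8>6) and is removed.
Among the remaining strategies, none is strictly dominated by another pure strategy of the same player, so the elimination stops.
Surviving strategies — Row: {North, East, West}; Column: {Alpha, Gamma}.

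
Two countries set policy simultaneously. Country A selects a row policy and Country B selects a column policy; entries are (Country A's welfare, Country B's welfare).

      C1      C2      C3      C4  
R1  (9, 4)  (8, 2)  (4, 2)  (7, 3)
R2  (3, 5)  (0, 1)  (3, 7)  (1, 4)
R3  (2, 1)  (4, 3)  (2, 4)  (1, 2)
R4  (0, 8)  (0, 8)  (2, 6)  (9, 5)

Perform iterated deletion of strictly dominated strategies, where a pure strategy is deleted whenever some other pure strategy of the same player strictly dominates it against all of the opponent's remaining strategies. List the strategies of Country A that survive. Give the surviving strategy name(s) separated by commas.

Country A's strategy R2 is strictly dominated by R1 (C1: 9>3, C2: 8>0, C3: 4>3, C4: 7>1) and is removed.
For Country A, R1 strictly dominates R3 on the remaining columns (C1: 9>2, C2: 8>4, C3: 4>2, C4: 7>1); eliminate R3.
Country B's strategy C3 is strictly dominated by C1 (R1: 4>2, R4: 8>6) and is removed.
For Country B, C1 strictly dominates C4 on the remaining rows (R1: 4>3, R4: 8>5); eliminate C4.
Country A's strategy R4 is strictly dominated by R1 (C1: 9>0, C2: 8>0) and is removed.
For Country B, C1 strictly dominates C2 on the remaining rows (R1: 4>2); eliminate C2.
Among the remaining strategies, none is strictly dominated by another pure strategy of the same player, so the elimination stops.
Surviving strategies — Country A: {R1}; Country B: {C1}.

R1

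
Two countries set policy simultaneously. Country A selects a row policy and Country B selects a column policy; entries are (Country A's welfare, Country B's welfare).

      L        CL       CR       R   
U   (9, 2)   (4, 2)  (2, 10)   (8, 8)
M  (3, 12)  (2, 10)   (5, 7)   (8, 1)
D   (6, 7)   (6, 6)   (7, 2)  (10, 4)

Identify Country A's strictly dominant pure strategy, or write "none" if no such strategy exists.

U fails to dominate M at CR (2<5).
M fails to dominate U at L (3<9).
D fails to dominate U at L (6<9).
No single strategy dominates all the others.

none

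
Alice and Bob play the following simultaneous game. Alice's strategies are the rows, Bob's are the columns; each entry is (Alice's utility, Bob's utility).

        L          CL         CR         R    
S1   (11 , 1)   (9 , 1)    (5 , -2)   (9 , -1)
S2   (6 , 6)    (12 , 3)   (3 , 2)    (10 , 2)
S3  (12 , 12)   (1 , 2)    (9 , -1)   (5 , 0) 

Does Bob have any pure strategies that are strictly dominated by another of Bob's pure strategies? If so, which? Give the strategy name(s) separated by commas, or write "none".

CR, R

L is not dominated — it holds its own against CL at S1 (1=1); CR at S1 (1>-2); R at S1 (1>-1).
Nothing dominates CL: L at S1 (1=1); CR at S1 (1>-2); R at S1 (1>-1).
L strictly dominates CR — S1: 1>-2, S2: 6>2, S3: 12>-1.
R is strictly dominated by L (S1: 1>-1, S2: 6>2, S3: 12>0).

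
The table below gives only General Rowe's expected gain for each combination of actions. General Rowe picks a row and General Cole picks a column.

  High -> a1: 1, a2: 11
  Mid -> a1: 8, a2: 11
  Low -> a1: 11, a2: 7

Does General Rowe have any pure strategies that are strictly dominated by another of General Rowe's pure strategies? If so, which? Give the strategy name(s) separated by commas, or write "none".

none

High: no other strategy beats it everywhere (Mid at a2 (11=11); Low at a2 (11>7)).
Mid is not dominated — it holds its own against High at a1 (8>1); Low at a2 (11>7).
Low: no other strategy beats it everywhere (High at a1 (11>1); Mid at a1 (11>8)).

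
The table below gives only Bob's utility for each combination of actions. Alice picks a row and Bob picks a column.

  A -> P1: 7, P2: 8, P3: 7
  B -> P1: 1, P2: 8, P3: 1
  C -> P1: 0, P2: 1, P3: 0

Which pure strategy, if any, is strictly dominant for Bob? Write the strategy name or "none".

P2 vs P1: A: 8>7, B: 8>1, C: 1>0.
P2 vs P3: A: 8>7, B: 8>1, C: 1>0.
P2 strictly beats every other strategy against every opponent action, so it is strictly dominant.

P2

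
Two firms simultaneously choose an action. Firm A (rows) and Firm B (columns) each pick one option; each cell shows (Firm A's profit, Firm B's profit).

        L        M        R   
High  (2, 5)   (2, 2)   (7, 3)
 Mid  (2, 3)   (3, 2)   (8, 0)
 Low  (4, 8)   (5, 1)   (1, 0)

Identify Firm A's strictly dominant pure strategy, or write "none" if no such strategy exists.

High fails to dominate Mid at L (2=2).
Mid fails to dominate High at L (2=2).
Low fails to dominate High at R (1<7).
No single strategy dominates all the others.

none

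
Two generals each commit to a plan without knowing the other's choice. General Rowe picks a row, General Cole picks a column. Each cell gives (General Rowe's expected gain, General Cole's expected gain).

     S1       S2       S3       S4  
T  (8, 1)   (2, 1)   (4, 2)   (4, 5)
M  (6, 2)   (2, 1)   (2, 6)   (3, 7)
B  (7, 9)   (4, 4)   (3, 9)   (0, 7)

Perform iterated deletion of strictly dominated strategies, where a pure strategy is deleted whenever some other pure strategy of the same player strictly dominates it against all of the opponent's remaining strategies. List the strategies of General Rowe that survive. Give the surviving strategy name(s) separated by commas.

T

General Cole's strategy S2 is strictly dominated by S3 (T: 2>1, M: 6>1, B: 9>4) and is removed.
For General Rowe, T strictly dominates M on the remaining columns (S1: 8>6, S3: 4>2, S4: 4>3); eliminate M.
General Rowe's strategy B is strictly dominated by T (S1: 8>7, S3: 4>3, S4: 4>0) and is removed.
Column S1 is eliminated: S3 beats it against every remaining row (T: 2>1).
Column S3 is eliminated: S4 beats it against every remaining row (T: 5>2).
Among the remaining strategies, none is strictly dominated by another pure strategy of the same player, so the elimination stops.
Surviving strategies — General Rowe: {T}; General Cole: {S4}.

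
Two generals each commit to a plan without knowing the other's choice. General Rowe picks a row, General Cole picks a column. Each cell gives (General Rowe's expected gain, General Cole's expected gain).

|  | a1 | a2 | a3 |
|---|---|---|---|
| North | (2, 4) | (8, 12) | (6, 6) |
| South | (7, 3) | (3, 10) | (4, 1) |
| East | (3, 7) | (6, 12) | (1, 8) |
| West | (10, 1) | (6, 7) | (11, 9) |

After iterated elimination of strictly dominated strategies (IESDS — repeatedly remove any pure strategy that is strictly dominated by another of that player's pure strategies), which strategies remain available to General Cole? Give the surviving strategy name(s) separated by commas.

a2, a3

Row South is eliminated: West beats it against every remaining column (a1: 10>7, a2: 6>3, a3: 11>4).
For General Cole, a2 strictly dominates a1 on the remaining rows (North: 12>4, East: 12>7, West: 7>1); eliminate a1.
Row East is eliminated: North beats it against every remaining column (a2: 8>6, a3: 6>1).
Among the remaining strategies, none is strictly dominated by another pure strategy of the same player, so the elimination stops.
Surviving strategies — General Rowe: {North, West}; General Cole: {a2, a3}.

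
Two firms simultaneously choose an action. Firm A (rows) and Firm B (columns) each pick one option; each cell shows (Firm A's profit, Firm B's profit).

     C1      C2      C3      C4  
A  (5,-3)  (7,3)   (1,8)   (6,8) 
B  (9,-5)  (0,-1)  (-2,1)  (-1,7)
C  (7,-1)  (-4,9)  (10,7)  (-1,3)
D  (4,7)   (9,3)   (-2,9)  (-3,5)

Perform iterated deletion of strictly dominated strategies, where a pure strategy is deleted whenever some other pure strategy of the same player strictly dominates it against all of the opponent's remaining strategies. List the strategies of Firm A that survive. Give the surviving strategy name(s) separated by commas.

A, C, D

Column C1 is eliminated: C3 beats it against every remaining row (A: 8>-3, B: 1>-5, C: 7>-1, D: 9>7).
Row B is eliminated: A beats it against every remaining column (C2: 7>0, C3: 1>-2, C4: 6>-1).
Among the remaining strategies, none is strictly dominated by another pure strategy of the same player, so the elimination stops.
Surviving strategies — Firm A: {A, C, D}; Firm B: {C2, C3, C4}.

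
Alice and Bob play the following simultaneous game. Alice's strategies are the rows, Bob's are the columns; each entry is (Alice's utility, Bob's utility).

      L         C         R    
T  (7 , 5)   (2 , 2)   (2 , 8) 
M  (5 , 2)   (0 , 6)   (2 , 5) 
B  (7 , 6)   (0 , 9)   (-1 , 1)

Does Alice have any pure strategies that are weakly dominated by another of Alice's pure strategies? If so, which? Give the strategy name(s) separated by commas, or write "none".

T: no other strategy beats it everywhere (M at L (7>5); B at C (2>0)).
T weakly dominates M — L: 7>5, C: 2>0, R: 2=2.
T weakly dominates B — L: 7=7, C: 2>0, R: 2>-1.

M, B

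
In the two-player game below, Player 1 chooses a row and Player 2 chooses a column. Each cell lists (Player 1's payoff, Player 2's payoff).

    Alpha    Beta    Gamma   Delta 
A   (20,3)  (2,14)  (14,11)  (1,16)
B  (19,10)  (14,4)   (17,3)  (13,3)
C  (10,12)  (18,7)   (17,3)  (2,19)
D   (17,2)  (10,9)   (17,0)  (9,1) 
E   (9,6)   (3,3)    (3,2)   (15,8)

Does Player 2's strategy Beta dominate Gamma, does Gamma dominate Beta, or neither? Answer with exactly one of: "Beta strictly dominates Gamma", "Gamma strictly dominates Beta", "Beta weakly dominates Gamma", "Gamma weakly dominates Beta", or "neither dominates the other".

Compare Beta to Gamma across each choice by Player 1: A: 14>11, B: 4>3, C: 7>3, D: 9>0, E: 3>2.
Beta gives a strictly higher payoff against each choice by Player 1, so Beta strictly dominates Gamma.

Beta strictly dominates Gamma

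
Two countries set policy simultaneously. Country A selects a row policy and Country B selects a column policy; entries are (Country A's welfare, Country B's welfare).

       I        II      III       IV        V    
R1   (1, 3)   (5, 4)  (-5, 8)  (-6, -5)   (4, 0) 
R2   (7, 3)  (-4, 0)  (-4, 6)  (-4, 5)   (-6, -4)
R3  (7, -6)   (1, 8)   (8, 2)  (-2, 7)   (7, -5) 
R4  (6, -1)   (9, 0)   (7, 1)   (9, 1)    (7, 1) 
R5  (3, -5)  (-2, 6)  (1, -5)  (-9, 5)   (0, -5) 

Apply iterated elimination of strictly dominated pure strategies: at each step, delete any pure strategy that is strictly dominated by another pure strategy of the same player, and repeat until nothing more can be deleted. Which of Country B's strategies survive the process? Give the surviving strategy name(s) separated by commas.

II, III, IV, V

Country A's strategy R1 is strictly dominated by R4 (I: 6>1, II: 9>5, III: 7>-5, IV: 9>-6, V: 7>4) and is removed.
For Country A, R3 strictly dominates R5 on the remaining columns (I: 7>3, II: 1>-2, III: 8>1, IV: -2>-9, V: 7>0); eliminate R5.
Column I is eliminated: III beats it against every remaining row (R2: 6>3, R3: 2>-6, R4: 1>-1).
For Country A, R3 strictly dominates R2 on the remaining columns (II: 1>-4, III: 8>-4, IV: -2>-4, V: 7>-6); eliminate R2.
Among the remaining strategies, none is strictly dominated by another pure strategy of the same player, so the elimination stops.
Surviving strategies — Country A: {R3, R4}; Country B: {II, III, IV, V}.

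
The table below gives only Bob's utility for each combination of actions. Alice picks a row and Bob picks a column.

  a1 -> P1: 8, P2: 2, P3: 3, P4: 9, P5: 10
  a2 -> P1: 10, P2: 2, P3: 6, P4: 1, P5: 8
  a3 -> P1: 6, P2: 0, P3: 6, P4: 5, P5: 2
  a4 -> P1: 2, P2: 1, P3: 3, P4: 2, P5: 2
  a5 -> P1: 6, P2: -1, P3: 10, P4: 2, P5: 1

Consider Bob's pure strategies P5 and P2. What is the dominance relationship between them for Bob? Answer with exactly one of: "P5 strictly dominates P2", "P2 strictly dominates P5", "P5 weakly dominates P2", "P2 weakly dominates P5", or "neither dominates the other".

P5's payoffs vs P2's, by Alice's action — a1: 10>2, a2: 8>2, a3: 2>0, a4: 2>1, a5: 1>-1.
P5 gives a strictly higher payoff against each choice by Alice, so P5 strictly dominates P2.

P5 strictly dominates P2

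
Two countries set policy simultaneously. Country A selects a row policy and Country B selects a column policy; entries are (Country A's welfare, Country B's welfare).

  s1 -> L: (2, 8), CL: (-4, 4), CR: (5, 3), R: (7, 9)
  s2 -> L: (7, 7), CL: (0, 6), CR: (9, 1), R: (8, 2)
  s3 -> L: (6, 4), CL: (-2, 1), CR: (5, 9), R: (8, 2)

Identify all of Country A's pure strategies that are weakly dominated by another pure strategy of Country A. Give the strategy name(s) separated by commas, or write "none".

s1 is weakly dominated by s2 (L: 7>2, CL: 0>-4, CR: 9>5, R: 8>7).
Nothing dominates s2: s1 at L (7>2); s3 at L (7>6).
s3: dominated, since s2 does at least as well everywhere (L: 7>6, CL: 0>-2, CR: 9>5, R: 8=8).

s1, s3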